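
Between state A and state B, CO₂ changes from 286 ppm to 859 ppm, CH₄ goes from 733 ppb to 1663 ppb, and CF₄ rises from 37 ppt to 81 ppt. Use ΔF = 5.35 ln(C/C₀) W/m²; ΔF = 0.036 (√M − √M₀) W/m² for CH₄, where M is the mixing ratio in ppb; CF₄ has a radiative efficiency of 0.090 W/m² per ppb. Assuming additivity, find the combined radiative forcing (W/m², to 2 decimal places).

ΔF = 6.38 W/m²

CO₂: 5.35 × ln(859/286) = 5.35 × ln(3.00350) = 5.35 × 1.09978 = 5.8838 W/m².
CH₄: 0.036 × (√1663 − √733) = 0.036 × (40.7799 − 27.0740) = 0.036 × 13.7059 = 0.4934 W/m².
CF₄: Δ = 81 − 37 = 44 ppt = 0.044 ppb; ΔF = 0.090 × 0.044 = 0.0040 W/m².
Total ΔF = 5.8838 + 0.4934 + 0.0040 = 6.3812 W/m².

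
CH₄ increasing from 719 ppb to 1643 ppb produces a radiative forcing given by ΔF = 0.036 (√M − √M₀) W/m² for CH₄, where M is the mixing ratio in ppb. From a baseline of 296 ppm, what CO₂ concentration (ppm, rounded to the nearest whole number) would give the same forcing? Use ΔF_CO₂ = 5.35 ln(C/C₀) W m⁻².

CH₄ forcing: 0.036 × (√1643 − √719) = 0.036 × (40.5339 − 26.8142) = 0.036 × 13.7197 = 0.49391 W/m².
Set 5.35 ln(C/296) = 0.49391: ln(C/296) = 0.49391/5.35 = 0.09232, so C = 296 × e^0.09232 = 296 × 1.09672 = 324.63 ppm.

C ≈ 325 ppm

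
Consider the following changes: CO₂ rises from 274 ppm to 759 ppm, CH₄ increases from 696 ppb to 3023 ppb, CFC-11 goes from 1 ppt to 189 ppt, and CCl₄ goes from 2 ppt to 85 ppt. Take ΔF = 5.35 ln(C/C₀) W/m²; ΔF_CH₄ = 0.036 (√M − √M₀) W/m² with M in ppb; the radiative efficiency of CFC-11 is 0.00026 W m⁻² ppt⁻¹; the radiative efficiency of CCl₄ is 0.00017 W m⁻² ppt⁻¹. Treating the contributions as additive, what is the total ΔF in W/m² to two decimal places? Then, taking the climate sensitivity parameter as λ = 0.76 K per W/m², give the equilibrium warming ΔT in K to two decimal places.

CO₂: 5.35 × ln(759/274) = 5.35 × ln(2.77007) = 5.35 × 1.01887 = 5.4510 W/m².
CH₄: 0.036 × (√3023 − √696) = 0.036 × (54.9818 − 26.3818) = 0.036 × 28.6000 = 1.0296 W/m².
CFC-11: ΔF = 0.00026 × (189 − 1) = 0.00026 × 188 = 0.0489 W/m².
CCl₄: ΔF = 0.00017 × (85 − 2) = 0.00017 × 83 = 0.0141 W/m².
Total ΔF = 5.4510 + 1.0296 + 0.0489 + 0.0141 = 6.5436 W/m².
ΔT = λ ΔF = 0.76 × 6.54 = 4.9704 K.

ΔF = 6.54 W/m²; ΔT = 4.97 K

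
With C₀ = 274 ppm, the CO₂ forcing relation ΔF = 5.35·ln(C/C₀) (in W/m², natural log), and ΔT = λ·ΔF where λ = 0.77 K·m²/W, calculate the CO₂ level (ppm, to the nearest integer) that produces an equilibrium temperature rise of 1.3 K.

C ≈ 376 ppm

Required forcing: ΔF = ΔT/λ = 1.3/0.77 = 1.6883 W/m².
Then ln(C/274) = ΔF/5.35 = 1.6883/5.35 = 0.31557.
So C = 274 × e^0.31557 = 274 × 1.37104 = 375.66 ppm.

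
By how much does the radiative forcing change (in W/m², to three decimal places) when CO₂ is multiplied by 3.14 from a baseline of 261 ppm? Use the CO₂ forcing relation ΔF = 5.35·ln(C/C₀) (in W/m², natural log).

ΔF = 6.122 W/m²

ΔF = 5.35 × ln(3.14) = 5.35 × 1.14422 = 6.1216 W/m².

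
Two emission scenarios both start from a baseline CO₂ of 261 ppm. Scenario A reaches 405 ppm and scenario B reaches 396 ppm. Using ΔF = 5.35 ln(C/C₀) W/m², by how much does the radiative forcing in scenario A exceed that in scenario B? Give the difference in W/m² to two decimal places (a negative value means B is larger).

ΔF_A − ΔF_B = 0.12 W/m²

ΔF_A = 5.35 ln(405/261) = 5.35 × 0.43937 = 2.3506 W/m².
ΔF_B = 5.35 ln(396/261) = 5.35 × 0.41689 = 2.2304 W/m².
Difference: 2.3506 − 2.2304 = 0.1202 W/m².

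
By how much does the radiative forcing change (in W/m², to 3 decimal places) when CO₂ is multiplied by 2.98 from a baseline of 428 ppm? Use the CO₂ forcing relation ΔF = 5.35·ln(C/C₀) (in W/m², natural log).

ΔF = 5.842 W/m²

ΔF = 5.35 × ln(2.98) = 5.35 × 1.09192 = 5.8418 W/m².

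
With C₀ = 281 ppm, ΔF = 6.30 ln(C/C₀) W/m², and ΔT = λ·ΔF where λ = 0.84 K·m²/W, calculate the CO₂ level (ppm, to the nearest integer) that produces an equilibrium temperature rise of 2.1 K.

C ≈ 418 ppm

Required forcing: ΔF = ΔT/λ = 2.1/0.84 = 2.5000 W/m².
Then ln(C/281) = ΔF/6.30 = 2.5000/6.30 = 0.39683.
So C = 281 × e^0.39683 = 281 × 1.48710 = 417.88 ppm.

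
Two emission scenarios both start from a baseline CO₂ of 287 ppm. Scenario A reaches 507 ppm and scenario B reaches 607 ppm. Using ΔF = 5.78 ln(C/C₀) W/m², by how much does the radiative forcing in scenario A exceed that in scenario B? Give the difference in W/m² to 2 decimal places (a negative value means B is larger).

ΔF_A = 5.78 ln(507/287) = 5.78 × 0.56903 = 3.2890 W/m².
ΔF_B = 5.78 ln(607/287) = 5.78 × 0.74905 = 4.3295 W/m².
Difference: 3.2890 − 4.3295 = -1.0405 W/m².
(Equivalently, ΔF_A − ΔF_B = 5.78 ln(507/607) = 5.78 × -0.18002 = -1.0405 W/m².)

ΔF_A − ΔF_B = -1.04 W/m²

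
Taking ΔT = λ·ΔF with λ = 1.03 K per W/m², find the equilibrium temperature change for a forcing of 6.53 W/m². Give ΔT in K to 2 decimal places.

ΔT = λ ΔF = 1.03 × 6.53 = 6.7259 K.

ΔT = 6.73 K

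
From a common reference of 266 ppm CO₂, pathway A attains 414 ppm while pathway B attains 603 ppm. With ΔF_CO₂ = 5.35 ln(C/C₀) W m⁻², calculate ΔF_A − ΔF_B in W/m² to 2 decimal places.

ΔF_A = 5.35 ln(414/266) = 5.35 × 0.44237 = 2.3667 W/m².
ΔF_B = 5.35 ln(603/266) = 5.35 × 0.81842 = 4.3785 W/m².
Difference: 2.3667 − 4.3785 = -2.0118 W/m².

ΔF_A − ΔF_B = -2.01 W/m²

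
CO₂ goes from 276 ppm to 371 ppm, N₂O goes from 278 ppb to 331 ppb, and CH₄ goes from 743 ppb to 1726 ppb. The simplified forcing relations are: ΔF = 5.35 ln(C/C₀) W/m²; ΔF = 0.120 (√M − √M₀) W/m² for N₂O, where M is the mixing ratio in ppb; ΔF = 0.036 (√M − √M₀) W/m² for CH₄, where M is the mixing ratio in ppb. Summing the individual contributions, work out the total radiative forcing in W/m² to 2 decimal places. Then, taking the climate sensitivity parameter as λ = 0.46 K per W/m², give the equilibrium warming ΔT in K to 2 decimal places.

ΔF = 2.28 W/m²; ΔT = 1.05 K

CO₂: 5.35 × ln(371/276) = 5.35 × ln(1.34420) = 5.35 × 0.29580 = 1.5825 W/m².
N₂O: 0.120 × (√331 − √278) = 0.120 × (18.1934 − 16.6733) = 0.120 × 1.5201 = 0.1824 W/m².
CH₄: 0.036 × (√1726 − √743) = 0.036 × (41.5452 − 27.2580) = 0.036 × 14.2872 = 0.5143 W/m².
Total ΔF = 1.5825 + 0.1824 + 0.5143 = 2.2792 W/m².
ΔT = λ ΔF = 0.46 × 2.28 = 1.0488 K.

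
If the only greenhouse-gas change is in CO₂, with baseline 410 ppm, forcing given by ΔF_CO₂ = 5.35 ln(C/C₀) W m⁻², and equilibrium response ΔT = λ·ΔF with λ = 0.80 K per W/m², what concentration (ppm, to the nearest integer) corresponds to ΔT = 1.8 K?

Required forcing: ΔF = ΔT/λ = 1.8/0.80 = 2.2500 W/m².
Then ln(C/410) = ΔF/5.35 = 2.2500/5.35 = 0.42056.
So C = 410 × e^0.42056 = 410 × 1.52281 = 624.35 ppm.

C ≈ 624 ppm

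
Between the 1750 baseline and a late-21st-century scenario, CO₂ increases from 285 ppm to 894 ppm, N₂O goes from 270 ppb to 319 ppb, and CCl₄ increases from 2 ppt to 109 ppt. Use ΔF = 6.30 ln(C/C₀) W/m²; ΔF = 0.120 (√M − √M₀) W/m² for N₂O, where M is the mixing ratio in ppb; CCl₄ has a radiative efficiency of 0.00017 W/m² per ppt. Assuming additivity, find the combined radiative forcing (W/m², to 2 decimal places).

CO₂: 6.30 × ln(894/285) = 6.30 × ln(3.13684) = 6.30 × 1.14322 = 7.2023 W/m².
N₂O: 0.120 × (√319 − √270) = 0.120 × (17.8606 − 16.4317) = 0.120 × 1.4289 = 0.1715 W/m².
CCl₄: ΔF = 0.00017 × (109 − 2) = 0.00017 × 107 = 0.0182 W/m².
Total ΔF = 7.2023 + 0.1715 + 0.0182 = 7.3920 W/m².

ΔF = 7.39 W/m²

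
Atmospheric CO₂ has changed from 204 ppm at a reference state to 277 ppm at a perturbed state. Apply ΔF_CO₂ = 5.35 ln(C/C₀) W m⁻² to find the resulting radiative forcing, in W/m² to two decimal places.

ΔF = 1.64 W/m²

CO₂: 5.35 × ln(277/204) = 5.35 × ln(1.35784) = 5.35 × 0.30590 = 1.6366 W/m².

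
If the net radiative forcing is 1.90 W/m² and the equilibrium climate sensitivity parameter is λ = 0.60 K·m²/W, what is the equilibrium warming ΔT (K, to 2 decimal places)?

ΔT = 1.14 K

ΔT = λ ΔF = 0.60 × 1.90 = 1.1400 K.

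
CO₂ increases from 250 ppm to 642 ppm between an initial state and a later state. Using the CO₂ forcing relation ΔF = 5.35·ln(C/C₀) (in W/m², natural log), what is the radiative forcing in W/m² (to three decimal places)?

ΔF = 5.046 W/m²

CO₂: 5.35 × ln(642/250) = 5.35 × ln(2.56800) = 5.35 × 0.94313 = 5.0457 W/m².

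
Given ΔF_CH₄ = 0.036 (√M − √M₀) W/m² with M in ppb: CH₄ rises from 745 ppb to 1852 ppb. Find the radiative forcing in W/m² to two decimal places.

ΔF = 0.57 W/m²

CH₄: 0.036 × (√1852 − √745) = 0.036 × (43.0349 − 27.2947) = 0.036 × 15.7402 = 0.5666 W/m².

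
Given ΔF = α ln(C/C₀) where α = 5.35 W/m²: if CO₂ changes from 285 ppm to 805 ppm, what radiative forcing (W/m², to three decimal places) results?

ΔF = 5.555 W/m²

CO₂ absorption bands are partially saturated, so forcing scales with the logarithm of the concentration ratio.
CO₂: 5.35 × ln(805/285) = 5.35 × ln(2.82456) = 5.35 × 1.03835 = 5.5552 W/m².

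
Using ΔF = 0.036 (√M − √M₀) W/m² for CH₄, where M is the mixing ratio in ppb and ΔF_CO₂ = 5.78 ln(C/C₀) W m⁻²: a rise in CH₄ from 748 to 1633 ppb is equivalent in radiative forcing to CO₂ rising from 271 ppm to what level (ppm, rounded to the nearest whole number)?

C ≈ 294 ppm

CH₄ forcing: 0.036 × (√1633 − √748) = 0.036 × (40.4104 − 27.3496) = 0.036 × 13.0608 = 0.47019 W/m².
Set 5.78 ln(C/271) = 0.47019: ln(C/271) = 0.47019/5.78 = 0.08135, so C = 271 × e^0.08135 = 271 × 1.08475 = 293.97 ppm.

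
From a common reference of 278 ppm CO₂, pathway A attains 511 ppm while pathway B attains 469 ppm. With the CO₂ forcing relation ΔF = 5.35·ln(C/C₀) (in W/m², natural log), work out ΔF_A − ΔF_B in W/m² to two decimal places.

ΔF_A − ΔF_B = 0.46 W/m²

ΔF_A = 5.35 ln(511/278) = 5.35 × 0.60875 = 3.2568 W/m².
ΔF_B = 5.35 ln(469/278) = 5.35 × 0.52298 = 2.7979 W/m².
Difference: 3.2568 − 2.7979 = 0.4589 W/m².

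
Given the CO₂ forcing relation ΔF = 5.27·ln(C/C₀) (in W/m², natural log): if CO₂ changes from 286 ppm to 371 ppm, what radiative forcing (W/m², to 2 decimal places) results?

ΔF = 1.37 W/m²

CO₂ absorption bands are partially saturated, so forcing scales with the logarithm of the concentration ratio.
CO₂: 5.27 × ln(371/286) = 5.27 × ln(1.29720) = 5.27 × 0.26021 = 1.3713 W/m².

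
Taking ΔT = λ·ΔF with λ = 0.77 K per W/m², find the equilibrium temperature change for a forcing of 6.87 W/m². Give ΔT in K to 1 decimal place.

ΔT = 5.3 K

ΔT = λ ΔF = 0.77 × 6.87 = 5.2899 K.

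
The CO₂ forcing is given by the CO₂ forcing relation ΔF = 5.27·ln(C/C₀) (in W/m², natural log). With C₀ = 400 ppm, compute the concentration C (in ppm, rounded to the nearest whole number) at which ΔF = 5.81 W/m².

C ≈ 1205 ppm

Set 5.27 ln(C/400) = 5.81, so ln(C/400) = 5.81/5.27 = 1.10247.
Then C/400 = e^1.10247 = 3.01160, giving C = 400 × 3.01160 = 1204.64 ppm.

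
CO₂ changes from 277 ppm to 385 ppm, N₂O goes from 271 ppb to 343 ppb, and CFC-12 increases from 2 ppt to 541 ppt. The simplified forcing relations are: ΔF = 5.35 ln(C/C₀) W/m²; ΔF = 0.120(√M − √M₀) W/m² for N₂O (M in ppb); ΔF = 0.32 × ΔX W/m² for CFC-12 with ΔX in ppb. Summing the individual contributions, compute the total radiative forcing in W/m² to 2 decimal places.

ΔF = 2.18 W/m²

CO₂: 5.35 × ln(385/277) = 5.35 × ln(1.38989) = 5.35 × 0.32922 = 1.7613 W/m².
N₂O: 0.120 × (√343 − √271) = 0.120 × (18.5203 − 16.4621) = 0.120 × 2.0582 = 0.2470 W/m².
CFC-12: Δ = 541 − 2 = 539 ppt = 0.539 ppb; ΔF = 0.32 × 0.539 = 0.1725 W/m².
Total ΔF = 1.7613 + 0.2470 + 0.1725 = 2.1808 W/m².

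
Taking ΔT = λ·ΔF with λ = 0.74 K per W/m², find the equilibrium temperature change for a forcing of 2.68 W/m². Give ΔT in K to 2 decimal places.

ΔT = 1.98 K

ΔT = λ ΔF = 0.74 × 2.68 = 1.9832 K.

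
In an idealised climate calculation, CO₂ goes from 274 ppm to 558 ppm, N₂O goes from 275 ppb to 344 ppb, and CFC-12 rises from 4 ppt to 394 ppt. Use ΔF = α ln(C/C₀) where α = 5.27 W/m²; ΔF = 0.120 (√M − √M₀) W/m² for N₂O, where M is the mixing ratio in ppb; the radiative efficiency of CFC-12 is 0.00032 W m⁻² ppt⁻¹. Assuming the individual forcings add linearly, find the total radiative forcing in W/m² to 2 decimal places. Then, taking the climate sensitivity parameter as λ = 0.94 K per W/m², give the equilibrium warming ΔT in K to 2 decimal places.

CO₂: 5.27 × ln(558/274) = 5.27 × ln(2.03650) = 5.27 × 0.71123 = 3.7482 W/m².
N₂O: 0.120 × (√344 − √275) = 0.120 × (18.5472 − 16.5831) = 0.120 × 1.9641 = 0.2357 W/m².
CFC-12: ΔF = 0.00032 × (394 − 4) = 0.00032 × 390 = 0.1248 W/m².
Total ΔF = 3.7482 + 0.2357 + 0.1248 = 4.1087 W/m².
ΔT = λ ΔF = 0.94 × 4.11 = 3.8634 K.

ΔF = 4.11 W/m²; ΔT = 3.86 K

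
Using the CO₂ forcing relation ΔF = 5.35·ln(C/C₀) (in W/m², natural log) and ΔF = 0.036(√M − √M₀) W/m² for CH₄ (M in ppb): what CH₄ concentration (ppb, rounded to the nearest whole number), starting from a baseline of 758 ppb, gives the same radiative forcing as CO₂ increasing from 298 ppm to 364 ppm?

M ≈ 3279 ppb

CO₂ forcing: 5.35 × ln(364/298) = 5.35 × 0.200060 = 1.07032 W/m².
Set 0.036(√M − √758) = 1.07032: √M = 1.07032/0.036 + √758 = 29.7311 + 27.5318 = 57.2629.
M = (57.2629)² = 3279.04 ppb.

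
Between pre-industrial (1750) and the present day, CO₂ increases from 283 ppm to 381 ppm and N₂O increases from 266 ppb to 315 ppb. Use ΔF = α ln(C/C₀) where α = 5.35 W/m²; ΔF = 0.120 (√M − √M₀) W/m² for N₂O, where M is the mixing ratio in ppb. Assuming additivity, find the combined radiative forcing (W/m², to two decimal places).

ΔF = 1.76 W/m²

CO₂: 5.35 × ln(381/283) = 5.35 × ln(1.34629) = 5.35 × 0.29735 = 1.5908 W/m².
N₂O: 0.120 × (√315 − √266) = 0.120 × (17.7482 − 16.3095) = 0.120 × 1.4387 = 0.1726 W/m².
Total ΔF = 1.5908 + 0.1726 = 1.7634 W/m².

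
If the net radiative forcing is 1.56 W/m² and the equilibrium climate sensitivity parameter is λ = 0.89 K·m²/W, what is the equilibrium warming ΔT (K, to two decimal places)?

ΔT = λ ΔF = 0.89 × 1.56 = 1.3884 K.

ΔT = 1.39 K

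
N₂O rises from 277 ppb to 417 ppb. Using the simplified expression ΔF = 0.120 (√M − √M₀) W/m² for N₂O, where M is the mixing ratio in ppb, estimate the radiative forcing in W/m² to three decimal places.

ΔF = 0.453 W/m²

N₂O: 0.120 × (√417 − √277) = 0.120 × (20.4206 − 16.6433) = 0.120 × 3.7773 = 0.4533 W/m².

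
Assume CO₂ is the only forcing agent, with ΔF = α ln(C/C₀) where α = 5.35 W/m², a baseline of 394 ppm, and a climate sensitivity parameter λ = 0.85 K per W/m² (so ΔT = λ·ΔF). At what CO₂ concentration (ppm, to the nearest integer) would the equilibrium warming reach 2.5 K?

Required forcing: ΔF = ΔT/λ = 2.5/0.85 = 2.9412 W/m².
Then ln(C/394) = ΔF/5.35 = 2.9412/5.35 = 0.54976.
So C = 394 × e^0.54976 = 394 × 1.73284 = 682.74 ppm.

C ≈ 683 ppm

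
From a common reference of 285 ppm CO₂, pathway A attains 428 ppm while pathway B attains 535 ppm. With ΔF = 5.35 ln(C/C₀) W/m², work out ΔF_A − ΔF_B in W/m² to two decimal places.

ΔF_A − ΔF_B = -1.19 W/m²

ΔF_A = 5.35 ln(428/285) = 5.35 × 0.40663 = 2.1755 W/m².
ΔF_B = 5.35 ln(535/285) = 5.35 × 0.62978 = 3.3693 W/m².
Difference: 2.1755 − 3.3693 = -1.1938 W/m².
(Equivalently, ΔF_A − ΔF_B = 5.35 ln(428/535) = 5.35 × -0.22314 = -1.1938 W/m².)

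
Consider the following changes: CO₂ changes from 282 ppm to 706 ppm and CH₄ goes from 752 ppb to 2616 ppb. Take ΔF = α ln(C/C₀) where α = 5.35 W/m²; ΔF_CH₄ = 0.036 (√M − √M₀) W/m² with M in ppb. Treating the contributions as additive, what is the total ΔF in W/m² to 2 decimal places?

ΔF = 5.76 W/m²

CO₂: 5.35 × ln(706/282) = 5.35 × ln(2.50355) = 5.35 × 0.91771 = 4.9097 W/m².
CH₄: 0.036 × (√2616 − √752) = 0.036 × (51.1468 − 27.4226) = 0.036 × 23.7242 = 0.8541 W/m².
Total ΔF = 4.9097 + 0.8541 = 5.7638 W/m².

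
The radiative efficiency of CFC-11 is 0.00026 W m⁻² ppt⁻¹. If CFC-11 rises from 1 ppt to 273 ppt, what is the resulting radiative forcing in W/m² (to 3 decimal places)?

ΔF = 0.071 W/m²

CFC-11: ΔF = 0.00026 × (273 − 1) = 0.00026 × 272 = 0.0707 W/m².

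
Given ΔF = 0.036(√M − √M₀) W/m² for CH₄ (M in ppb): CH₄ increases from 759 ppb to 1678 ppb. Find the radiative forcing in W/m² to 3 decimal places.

ΔF = 0.483 W/m²

CH₄: 0.036 × (√1678 − √759) = 0.036 × (40.9634 − 27.5500) = 0.036 × 13.4134 = 0.4829 W/m².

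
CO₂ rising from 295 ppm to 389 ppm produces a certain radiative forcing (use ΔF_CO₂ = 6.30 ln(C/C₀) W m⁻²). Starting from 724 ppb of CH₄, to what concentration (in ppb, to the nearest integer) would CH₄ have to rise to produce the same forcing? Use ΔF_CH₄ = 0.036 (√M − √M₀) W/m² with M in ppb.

M ≈ 5672 ppb

CO₂ forcing: 6.30 × ln(389/295) = 6.30 × 0.276604 = 1.74261 W/m².
Set 0.036(√M − √724) = 1.74261: √M = 1.74261/0.036 + √724 = 48.4058 + 26.9072 = 75.3130.
M = (75.3130)² = 5672.05 ppb.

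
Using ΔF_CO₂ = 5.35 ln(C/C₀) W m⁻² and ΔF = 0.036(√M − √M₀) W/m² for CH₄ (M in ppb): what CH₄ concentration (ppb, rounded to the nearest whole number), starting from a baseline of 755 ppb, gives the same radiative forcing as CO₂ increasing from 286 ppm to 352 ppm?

CO₂ forcing: 5.35 × ln(352/286) = 5.35 × 0.207639 = 1.11087 W/m².
Set 0.036(√M − √755) = 1.11087: √M = 1.11087/0.036 + √755 = 30.8575 + 27.4773 = 58.3348.
M = (58.3348)² = 3402.95 ppb.

M ≈ 3403 ppb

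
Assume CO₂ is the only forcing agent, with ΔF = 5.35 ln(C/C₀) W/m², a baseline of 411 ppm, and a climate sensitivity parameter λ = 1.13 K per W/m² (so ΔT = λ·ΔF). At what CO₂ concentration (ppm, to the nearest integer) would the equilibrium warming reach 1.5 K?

Required forcing: ΔF = ΔT/λ = 1.5/1.13 = 1.3274 W/m².
Then ln(C/411) = ΔF/5.35 = 1.3274/5.35 = 0.24811.
So C = 411 × e^0.24811 = 411 × 1.28160 = 526.74 ppm.

C ≈ 527 ppm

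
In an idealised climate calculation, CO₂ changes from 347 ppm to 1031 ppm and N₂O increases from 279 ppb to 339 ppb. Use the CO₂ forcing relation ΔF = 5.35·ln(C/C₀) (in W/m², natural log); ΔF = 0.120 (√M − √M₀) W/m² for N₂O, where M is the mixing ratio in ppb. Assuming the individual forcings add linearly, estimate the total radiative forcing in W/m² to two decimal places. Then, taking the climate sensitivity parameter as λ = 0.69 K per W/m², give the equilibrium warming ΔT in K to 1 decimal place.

ΔF = 6.03 W/m²; ΔT = 4.2 K

CO₂: 5.35 × ln(1031/347) = 5.35 × ln(2.97118) = 5.35 × 1.08896 = 5.8259 W/m².
N₂O: 0.120 × (√339 − √279) = 0.120 × (18.4120 − 16.7033) = 0.120 × 1.7087 = 0.2050 W/m².
Total ΔF = 5.8259 + 0.2050 = 6.0309 W/m².
ΔT = λ ΔF = 0.69 × 6.03 = 4.1607 K.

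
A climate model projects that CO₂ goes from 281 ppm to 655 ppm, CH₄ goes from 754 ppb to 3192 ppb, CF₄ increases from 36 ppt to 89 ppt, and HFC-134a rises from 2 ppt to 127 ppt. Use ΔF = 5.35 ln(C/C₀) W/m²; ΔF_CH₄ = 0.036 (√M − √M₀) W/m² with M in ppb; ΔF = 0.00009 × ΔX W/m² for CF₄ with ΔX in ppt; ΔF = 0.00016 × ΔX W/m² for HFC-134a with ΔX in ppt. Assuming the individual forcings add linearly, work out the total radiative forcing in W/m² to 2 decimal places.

ΔF = 5.60 W/m²

CO₂: 5.35 × ln(655/281) = 5.35 × ln(2.33096) = 5.35 × 0.84628 = 4.5276 W/m².
CH₄: 0.036 × (√3192 − √754) = 0.036 × (56.4978 − 27.4591) = 0.036 × 29.0387 = 1.0454 W/m².
CF₄: ΔF = 0.00009 × (89 − 36) = 0.00009 × 53 = 0.0048 W/m².
HFC-134a: ΔF = 0.00016 × (127 − 2) = 0.00016 × 125 = 0.0200 W/m².
Total ΔF = 4.5276 + 1.0454 + 0.0048 + 0.0200 = 5.5978 W/m².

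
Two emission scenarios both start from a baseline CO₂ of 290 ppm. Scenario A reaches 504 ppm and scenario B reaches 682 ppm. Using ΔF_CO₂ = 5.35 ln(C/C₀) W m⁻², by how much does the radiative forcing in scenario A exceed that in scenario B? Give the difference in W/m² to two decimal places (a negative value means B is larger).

ΔF_A − ΔF_B = -1.62 W/m²

ΔF_A = 5.35 ln(504/290) = 5.35 × 0.55270 = 2.9569 W/m².
ΔF_B = 5.35 ln(682/290) = 5.35 × 0.85515 = 4.5751 W/m².
Difference: 2.9569 − 4.5751 = -1.6182 W/m².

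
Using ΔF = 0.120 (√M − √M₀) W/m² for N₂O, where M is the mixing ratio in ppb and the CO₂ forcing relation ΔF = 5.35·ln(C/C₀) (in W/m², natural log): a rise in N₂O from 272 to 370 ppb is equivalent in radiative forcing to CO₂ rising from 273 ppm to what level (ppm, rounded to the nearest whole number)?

N₂O forcing: 0.120 × (√370 − √272) = 0.120 × (19.2354 − 16.4924) = 0.120 × 2.7430 = 0.32916 W/m².
Set 5.35 ln(C/273) = 0.32916: ln(C/273) = 0.32916/5.35 = 0.06153, so C = 273 × e^0.06153 = 273 × 1.06346 = 290.32 ppm.

C ≈ 290 ppm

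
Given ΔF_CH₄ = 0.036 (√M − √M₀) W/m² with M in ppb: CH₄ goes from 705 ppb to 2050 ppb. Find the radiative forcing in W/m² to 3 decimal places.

CH₄: 0.036 × (√2050 − √705) = 0.036 × (45.2769 − 26.5518) = 0.036 × 18.7251 = 0.6741 W/m².

ΔF = 0.674 W/m²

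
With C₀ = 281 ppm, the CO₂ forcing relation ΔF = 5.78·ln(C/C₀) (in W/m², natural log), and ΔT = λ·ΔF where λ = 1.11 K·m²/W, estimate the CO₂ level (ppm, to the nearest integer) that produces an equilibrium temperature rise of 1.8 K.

C ≈ 372 ppm

Required forcing: ΔF = ΔT/λ = 1.8/1.11 = 1.6216 W/m².
Then ln(C/281) = ΔF/5.78 = 1.6216/5.78 = 0.28055.
So C = 281 × e^0.28055 = 281 × 1.32386 = 372.00 ppm.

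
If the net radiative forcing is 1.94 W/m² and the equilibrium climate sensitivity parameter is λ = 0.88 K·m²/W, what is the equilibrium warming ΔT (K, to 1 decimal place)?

ΔT = 1.7 K

ΔT = λ ΔF = 0.88 × 1.94 = 1.7072 K.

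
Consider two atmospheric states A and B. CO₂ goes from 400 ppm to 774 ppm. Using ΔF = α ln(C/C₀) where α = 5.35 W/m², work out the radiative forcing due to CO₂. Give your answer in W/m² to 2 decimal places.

ΔF = 3.53 W/m²

CO₂: 5.35 × ln(774/400) = 5.35 × ln(1.93500) = 5.35 × 0.66011 = 3.5316 W/m².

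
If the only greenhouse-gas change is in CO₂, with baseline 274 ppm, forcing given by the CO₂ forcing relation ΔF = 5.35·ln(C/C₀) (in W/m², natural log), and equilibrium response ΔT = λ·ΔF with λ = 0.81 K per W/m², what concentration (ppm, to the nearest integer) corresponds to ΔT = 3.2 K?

C ≈ 573 ppm

Required forcing: ΔF = ΔT/λ = 3.2/0.81 = 3.9506 W/m².
Then ln(C/274) = ΔF/5.35 = 3.9506/5.35 = 0.73843.
So C = 274 × e^0.73843 = 274 × 2.09265 = 573.39 ppm.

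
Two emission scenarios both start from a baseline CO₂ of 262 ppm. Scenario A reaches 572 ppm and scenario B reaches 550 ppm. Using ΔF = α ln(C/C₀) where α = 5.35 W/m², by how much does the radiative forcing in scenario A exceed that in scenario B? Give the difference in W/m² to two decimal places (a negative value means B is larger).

ΔF_A = 5.35 ln(572/262) = 5.35 × 0.78079 = 4.1772 W/m².
ΔF_B = 5.35 ln(550/262) = 5.35 × 0.74157 = 3.9674 W/m².
Difference: 4.1772 − 3.9674 = 0.2098 W/m².
(Equivalently, ΔF_A − ΔF_B = 5.35 ln(572/550) = 5.35 × 0.03922 = 0.2098 W/m².)

ΔF_A − ΔF_B = 0.21 W/m²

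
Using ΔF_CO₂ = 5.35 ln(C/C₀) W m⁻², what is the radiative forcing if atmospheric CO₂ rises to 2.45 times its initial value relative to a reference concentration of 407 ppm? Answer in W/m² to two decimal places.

Because the forcing depends only on the ratio C/C₀, the initial concentration does not enter.
ΔF = 5.35 × ln(2.45) = 5.35 × 0.89609 = 4.7941 W/m².

ΔF = 4.79 W/m²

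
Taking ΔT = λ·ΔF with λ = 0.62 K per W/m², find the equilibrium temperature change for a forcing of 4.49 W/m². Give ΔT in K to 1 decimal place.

ΔT = 2.8 K

ΔT = λ ΔF = 0.62 × 4.49 = 2.7838 K.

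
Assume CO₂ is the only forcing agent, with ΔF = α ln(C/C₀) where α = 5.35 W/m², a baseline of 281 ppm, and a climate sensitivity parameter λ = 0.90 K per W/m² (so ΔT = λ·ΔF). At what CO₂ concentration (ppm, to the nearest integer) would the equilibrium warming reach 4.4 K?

Required forcing: ΔF = ΔT/λ = 4.4/0.90 = 4.8889 W/m².
Then ln(C/281) = ΔF/5.35 = 4.8889/5.35 = 0.91381.
So C = 281 × e^0.91381 = 281 × 2.49381 = 700.76 ppm.

C ≈ 701 ppm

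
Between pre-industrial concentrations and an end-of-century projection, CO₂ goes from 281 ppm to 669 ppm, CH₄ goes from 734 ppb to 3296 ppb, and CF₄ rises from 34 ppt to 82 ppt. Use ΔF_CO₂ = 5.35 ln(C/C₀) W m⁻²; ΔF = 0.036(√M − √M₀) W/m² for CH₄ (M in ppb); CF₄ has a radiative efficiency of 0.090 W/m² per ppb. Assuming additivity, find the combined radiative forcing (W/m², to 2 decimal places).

ΔF = 5.74 W/m²

CO₂: 5.35 × ln(669/281) = 5.35 × ln(2.38078) = 5.35 × 0.86743 = 4.6408 W/m².
CH₄: 0.036 × (√3296 − √734) = 0.036 × (57.4108 − 27.0924) = 0.036 × 30.3184 = 1.0915 W/m².
CF₄: Δ = 82 − 34 = 48 ppt = 0.048 ppb; ΔF = 0.090 × 0.048 = 0.0043 W/m².
Total ΔF = 4.6408 + 1.0915 + 0.0043 = 5.7366 W/m².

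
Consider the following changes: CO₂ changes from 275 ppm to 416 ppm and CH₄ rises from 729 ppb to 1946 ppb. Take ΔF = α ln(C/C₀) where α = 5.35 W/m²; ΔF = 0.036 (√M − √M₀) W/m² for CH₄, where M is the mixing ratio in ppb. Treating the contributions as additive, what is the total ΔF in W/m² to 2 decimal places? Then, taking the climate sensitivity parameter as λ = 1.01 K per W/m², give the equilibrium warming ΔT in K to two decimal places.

CO₂: 5.35 × ln(416/275) = 5.35 × ln(1.51273) = 5.35 × 0.41392 = 2.2145 W/m².
CH₄: 0.036 × (√1946 − √729) = 0.036 × (44.1135 − 27.0000) = 0.036 × 17.1135 = 0.6161 W/m².
Total ΔF = 2.2145 + 0.6161 = 2.8306 W/m².
ΔT = λ ΔF = 1.01 × 2.83 = 2.8583 K.

ΔF = 2.83 W/m²; ΔT = 2.86 K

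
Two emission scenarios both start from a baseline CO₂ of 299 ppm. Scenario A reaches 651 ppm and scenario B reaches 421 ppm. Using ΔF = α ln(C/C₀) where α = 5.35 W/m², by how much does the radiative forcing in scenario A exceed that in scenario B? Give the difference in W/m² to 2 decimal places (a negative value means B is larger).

ΔF_A − ΔF_B = 2.33 W/m²

ΔF_A = 5.35 ln(651/299) = 5.35 × 0.77807 = 4.1627 W/m².
ΔF_B = 5.35 ln(421/299) = 5.35 × 0.34219 = 1.8307 W/m².
Difference: 4.1627 − 1.8307 = 2.3320 W/m².
(Equivalently, ΔF_A − ΔF_B = 5.35 ln(651/421) = 5.35 × 0.43588 = 2.3320 W/m².)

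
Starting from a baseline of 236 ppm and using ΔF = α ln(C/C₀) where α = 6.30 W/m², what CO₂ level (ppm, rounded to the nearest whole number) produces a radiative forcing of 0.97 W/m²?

C ≈ 275 ppm

Set 6.30 ln(C/236) = 0.97, so ln(C/236) = 0.97/6.30 = 0.15397.
Then C/236 = e^0.15397 = 1.16646, giving C = 236 × 1.16646 = 275.28 ppm.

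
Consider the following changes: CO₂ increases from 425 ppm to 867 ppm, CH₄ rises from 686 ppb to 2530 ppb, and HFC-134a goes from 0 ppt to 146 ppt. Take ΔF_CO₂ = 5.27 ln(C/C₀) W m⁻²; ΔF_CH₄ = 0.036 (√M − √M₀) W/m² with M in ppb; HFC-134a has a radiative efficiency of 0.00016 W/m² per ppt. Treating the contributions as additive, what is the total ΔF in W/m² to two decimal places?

ΔF = 4.65 W/m²

CO₂: 5.27 × ln(867/425) = 5.27 × ln(2.04000) = 5.27 × 0.71295 = 3.7572 W/m².
CH₄: 0.036 × (√2530 − √686) = 0.036 × (50.2991 − 26.1916) = 0.036 × 24.1075 = 0.8679 W/m².
HFC-134a: ΔF = 0.00016 × (146 − 0) = 0.00016 × 146 = 0.0234 W/m².
Total ΔF = 3.7572 + 0.8679 + 0.0234 = 4.6485 W/m².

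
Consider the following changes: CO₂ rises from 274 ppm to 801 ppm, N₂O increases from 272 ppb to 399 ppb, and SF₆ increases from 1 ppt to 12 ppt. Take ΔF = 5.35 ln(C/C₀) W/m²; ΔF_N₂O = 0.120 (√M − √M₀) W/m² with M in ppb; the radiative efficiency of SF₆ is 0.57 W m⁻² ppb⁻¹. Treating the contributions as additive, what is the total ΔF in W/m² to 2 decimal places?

CO₂: 5.35 × ln(801/274) = 5.35 × ln(2.92336) = 5.35 × 1.07273 = 5.7391 W/m².
N₂O: 0.120 × (√399 − √272) = 0.120 × (19.9750 − 16.4924) = 0.120 × 3.4826 = 0.4179 W/m².
SF₆: Δ = 12 − 1 = 11 ppt = 0.011 ppb; ΔF = 0.57 × 0.011 = 0.0063 W/m².
Total ΔF = 5.7391 + 0.4179 + 0.0063 = 6.1633 W/m².

ΔF = 6.16 W/m²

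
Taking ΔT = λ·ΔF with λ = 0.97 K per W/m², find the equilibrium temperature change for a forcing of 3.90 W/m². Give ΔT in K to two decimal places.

ΔT = λ ΔF = 0.97 × 3.90 = 3.7830 K.

ΔT = 3.78 K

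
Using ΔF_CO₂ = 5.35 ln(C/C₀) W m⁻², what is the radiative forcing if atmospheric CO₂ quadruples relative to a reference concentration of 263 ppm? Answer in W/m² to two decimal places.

Because the forcing depends only on the ratio C/C₀, the initial concentration does not enter.
ΔF = 5.35 × ln(4) = 5.35 × 1.38629 = 7.4167 W/m².

ΔF = 7.42 W/m²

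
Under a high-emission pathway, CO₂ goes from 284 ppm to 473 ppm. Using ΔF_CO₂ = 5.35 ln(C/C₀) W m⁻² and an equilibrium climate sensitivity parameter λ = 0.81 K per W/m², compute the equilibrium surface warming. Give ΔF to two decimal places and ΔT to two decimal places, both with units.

ΔF = 2.73 W/m²; ΔT = 2.21 K

CO₂: 5.35 × ln(473/284) = 5.35 × ln(1.66549) = 5.35 × 0.51012 = 2.7291 W/m².
ΔT = λ ΔF = 0.81 × 2.73 = 2.2113 K.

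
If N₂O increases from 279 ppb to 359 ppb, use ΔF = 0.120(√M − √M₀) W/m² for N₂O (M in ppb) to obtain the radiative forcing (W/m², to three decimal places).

N₂O: 0.120 × (√359 − √279) = 0.120 × (18.9473 − 16.7033) = 0.120 × 2.2440 = 0.2693 W/m².

ΔF = 0.269 W/m²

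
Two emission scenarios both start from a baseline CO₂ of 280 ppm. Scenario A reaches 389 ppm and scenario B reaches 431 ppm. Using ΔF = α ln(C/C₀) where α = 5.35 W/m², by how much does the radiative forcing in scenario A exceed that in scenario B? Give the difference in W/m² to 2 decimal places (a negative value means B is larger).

ΔF_A = 5.35 ln(389/280) = 5.35 × 0.32879 = 1.7590 W/m².
ΔF_B = 5.35 ln(431/280) = 5.35 × 0.43132 = 2.3076 W/m².
Difference: 1.7590 − 2.3076 = -0.5486 W/m².

ΔF_A − ΔF_B = -0.55 W/m²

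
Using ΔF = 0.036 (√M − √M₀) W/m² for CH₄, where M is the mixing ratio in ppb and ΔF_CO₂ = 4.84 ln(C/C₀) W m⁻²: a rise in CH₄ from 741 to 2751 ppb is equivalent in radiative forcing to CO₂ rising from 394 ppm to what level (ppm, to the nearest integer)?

C ≈ 475 ppm

CH₄ forcing: 0.036 × (√2751 − √741) = 0.036 × (52.4500 − 27.2213) = 0.036 × 25.2287 = 0.90823 W/m².
Set 4.84 ln(C/394) = 0.90823: ln(C/394) = 0.90823/4.84 = 0.18765, so C = 394 × e^0.18765 = 394 × 1.20641 = 475.33 ppm.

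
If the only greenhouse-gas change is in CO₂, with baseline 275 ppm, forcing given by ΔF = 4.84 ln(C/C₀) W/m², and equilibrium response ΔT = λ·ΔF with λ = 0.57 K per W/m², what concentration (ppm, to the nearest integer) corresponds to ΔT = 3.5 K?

Required forcing: ΔF = ΔT/λ = 3.5/0.57 = 6.1404 W/m².
Then ln(C/275) = ΔF/4.84 = 6.1404/4.84 = 1.26868.
So C = 275 × e^1.26868 = 275 × 3.55616 = 977.94 ppm.

C ≈ 978 ppm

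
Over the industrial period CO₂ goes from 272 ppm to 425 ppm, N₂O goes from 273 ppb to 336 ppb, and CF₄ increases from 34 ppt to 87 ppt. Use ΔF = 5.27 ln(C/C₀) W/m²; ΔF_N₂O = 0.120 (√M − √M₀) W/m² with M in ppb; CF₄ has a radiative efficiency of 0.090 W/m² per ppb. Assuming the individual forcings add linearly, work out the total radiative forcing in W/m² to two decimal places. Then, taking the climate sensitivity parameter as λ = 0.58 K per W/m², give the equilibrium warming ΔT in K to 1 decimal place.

ΔF = 2.57 W/m²; ΔT = 1.5 K

CO₂: 5.27 × ln(425/272) = 5.27 × ln(1.56250) = 5.27 × 0.44629 = 2.3519 W/m².
N₂O: 0.120 × (√336 − √273) = 0.120 × (18.3303 − 16.5227) = 0.120 × 1.8076 = 0.2169 W/m².
CF₄: Δ = 87 − 34 = 53 ppt = 0.053 ppb; ΔF = 0.090 × 0.053 = 0.0048 W/m².
Total ΔF = 2.3519 + 0.2169 + 0.0048 = 2.5736 W/m².
ΔT = λ ΔF = 0.58 × 2.57 = 1.4906 K.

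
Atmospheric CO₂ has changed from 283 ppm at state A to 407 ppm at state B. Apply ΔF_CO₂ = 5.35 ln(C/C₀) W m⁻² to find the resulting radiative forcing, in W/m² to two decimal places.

ΔF = 1.94 W/m²

CO₂: 5.35 × ln(407/283) = 5.35 × ln(1.43816) = 5.35 × 0.36336 = 1.9440 W/m².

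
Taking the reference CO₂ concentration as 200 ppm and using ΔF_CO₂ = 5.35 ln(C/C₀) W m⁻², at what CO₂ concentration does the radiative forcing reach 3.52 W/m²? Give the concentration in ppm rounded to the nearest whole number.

C ≈ 386 ppm

Set 5.35 ln(C/200) = 3.52, so ln(C/200) = 3.52/5.35 = 0.65794.
Then C/200 = e^0.65794 = 1.93081, giving C = 200 × 1.93081 = 386.16 ppm.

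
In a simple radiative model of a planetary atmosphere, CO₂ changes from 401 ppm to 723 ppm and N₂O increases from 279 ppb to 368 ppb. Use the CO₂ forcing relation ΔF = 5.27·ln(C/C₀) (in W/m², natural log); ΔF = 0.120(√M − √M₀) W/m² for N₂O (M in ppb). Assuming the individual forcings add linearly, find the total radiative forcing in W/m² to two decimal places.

CO₂: 5.27 × ln(723/401) = 5.27 × ln(1.80299) = 5.27 × 0.58945 = 3.1064 W/m².
N₂O: 0.120 × (√368 − √279) = 0.120 × (19.1833 − 16.7033) = 0.120 × 2.4800 = 0.2976 W/m².
Total ΔF = 3.1064 + 0.2976 = 3.4040 W/m².

ΔF = 3.40 W/m²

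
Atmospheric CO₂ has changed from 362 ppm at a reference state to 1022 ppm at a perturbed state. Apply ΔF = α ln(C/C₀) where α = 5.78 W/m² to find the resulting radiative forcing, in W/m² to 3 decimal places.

CO₂ absorption bands are partially saturated, so forcing scales with the logarithm of the concentration ratio.
CO₂: 5.78 × ln(1022/362) = 5.78 × ln(2.82320) = 5.78 × 1.03787 = 5.9989 W/m².

ΔF = 5.999 W/m²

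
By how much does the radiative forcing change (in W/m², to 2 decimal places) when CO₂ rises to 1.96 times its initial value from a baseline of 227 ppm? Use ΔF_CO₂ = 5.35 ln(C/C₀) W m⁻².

ΔF = 3.60 W/m²

Because the forcing depends only on the ratio C/C₀, the initial concentration does not enter.
ΔF = 5.35 × ln(1.96) = 5.35 × 0.67294 = 3.6002 W/m².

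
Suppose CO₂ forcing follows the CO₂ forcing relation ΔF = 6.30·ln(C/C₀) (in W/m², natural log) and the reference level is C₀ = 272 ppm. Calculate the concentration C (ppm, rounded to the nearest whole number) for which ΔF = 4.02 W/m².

Set 6.30 ln(C/272) = 4.02, so ln(C/272) = 4.02/6.30 = 0.63810.
Then C/272 = e^0.63810 = 1.89288, giving C = 272 × 1.89288 = 514.86 ppm.

C ≈ 515 ppm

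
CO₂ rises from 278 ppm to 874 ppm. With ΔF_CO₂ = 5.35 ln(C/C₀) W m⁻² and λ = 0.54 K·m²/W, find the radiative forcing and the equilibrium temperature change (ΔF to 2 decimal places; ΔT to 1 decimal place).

CO₂: 5.35 × ln(874/278) = 5.35 × ln(3.14388) = 5.35 × 1.14546 = 6.1282 W/m².
ΔT = λ ΔF = 0.54 × 6.13 = 3.3102 K.

ΔF = 6.13 W/m²; ΔT = 3.3 K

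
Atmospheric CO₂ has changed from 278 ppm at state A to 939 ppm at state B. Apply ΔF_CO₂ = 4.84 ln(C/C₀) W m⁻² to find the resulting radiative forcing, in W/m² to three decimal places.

CO₂: 4.84 × ln(939/278) = 4.84 × ln(3.37770) = 4.84 × 1.21720 = 5.8912 W/m².

ΔF = 5.891 W/m²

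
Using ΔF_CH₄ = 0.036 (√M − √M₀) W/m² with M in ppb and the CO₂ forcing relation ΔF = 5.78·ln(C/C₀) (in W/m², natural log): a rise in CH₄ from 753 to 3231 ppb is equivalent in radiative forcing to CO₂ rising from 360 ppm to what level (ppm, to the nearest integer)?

C ≈ 432 ppm

CH₄ forcing: 0.036 × (√3231 − √753) = 0.036 × (56.8419 − 27.4408) = 0.036 × 29.4011 = 1.05844 W/m².
Set 5.78 ln(C/360) = 1.05844: ln(C/360) = 1.05844/5.78 = 0.18312, so C = 360 × e^0.18312 = 360 × 1.20096 = 432.35 ppm.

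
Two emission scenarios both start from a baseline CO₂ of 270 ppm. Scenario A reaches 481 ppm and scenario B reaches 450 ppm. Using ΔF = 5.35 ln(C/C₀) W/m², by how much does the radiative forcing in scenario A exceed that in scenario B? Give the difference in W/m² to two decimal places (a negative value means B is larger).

ΔF_A = 5.35 ln(481/270) = 5.35 × 0.57745 = 3.0894 W/m².
ΔF_B = 5.35 ln(450/270) = 5.35 × 0.51083 = 2.7329 W/m².
Difference: 3.0894 − 2.7329 = 0.3565 W/m².

ΔF_A − ΔF_B = 0.36 W/m²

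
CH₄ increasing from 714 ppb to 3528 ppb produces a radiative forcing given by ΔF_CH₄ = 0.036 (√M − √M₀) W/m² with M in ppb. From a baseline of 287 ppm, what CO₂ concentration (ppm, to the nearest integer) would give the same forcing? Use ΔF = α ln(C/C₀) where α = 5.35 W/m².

C ≈ 358 ppm

CH₄ forcing: 0.036 × (√3528 − √714) = 0.036 × (59.3970 − 26.7208) = 0.036 × 32.6762 = 1.17634 W/m².
Set 5.35 ln(C/287) = 1.17634: ln(C/287) = 1.17634/5.35 = 0.21988, so C = 287 × e^0.21988 = 287 × 1.24593 = 357.58 ppm.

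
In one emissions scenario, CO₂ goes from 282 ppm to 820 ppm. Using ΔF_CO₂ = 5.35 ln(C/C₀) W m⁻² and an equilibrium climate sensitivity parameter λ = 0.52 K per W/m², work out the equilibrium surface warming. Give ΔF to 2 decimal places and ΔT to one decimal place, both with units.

ΔF = 5.71 W/m²; ΔT = 3.0 K

CO₂: 5.35 × ln(820/282) = 5.35 × ln(2.90780) = 5.35 × 1.06740 = 5.7106 W/m².
ΔT = λ ΔF = 0.52 × 5.71 = 2.9692 K.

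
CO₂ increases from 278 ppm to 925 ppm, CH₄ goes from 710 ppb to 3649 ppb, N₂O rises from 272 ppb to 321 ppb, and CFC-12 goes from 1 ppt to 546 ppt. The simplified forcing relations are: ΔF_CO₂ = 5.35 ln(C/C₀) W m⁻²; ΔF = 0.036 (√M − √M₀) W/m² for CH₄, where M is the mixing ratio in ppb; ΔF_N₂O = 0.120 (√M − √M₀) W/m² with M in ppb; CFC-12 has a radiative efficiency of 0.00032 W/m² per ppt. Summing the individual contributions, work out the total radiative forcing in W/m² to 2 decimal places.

ΔF = 7.99 W/m²

CO₂: 5.35 × ln(925/278) = 5.35 × ln(3.32734) = 5.35 × 1.20217 = 6.4316 W/m².
CH₄: 0.036 × (√3649 − √710) = 0.036 × (60.4070 − 26.6458) = 0.036 × 33.7612 = 1.2154 W/m².
N₂O: 0.120 × (√321 − √272) = 0.120 × (17.9165 − 16.4924) = 0.120 × 1.4241 = 0.1709 W/m².
CFC-12: ΔF = 0.00032 × (546 − 1) = 0.00032 × 545 = 0.1744 W/m².
Total ΔF = 6.4316 + 1.2154 + 0.1709 + 0.1744 = 7.9923 W/m².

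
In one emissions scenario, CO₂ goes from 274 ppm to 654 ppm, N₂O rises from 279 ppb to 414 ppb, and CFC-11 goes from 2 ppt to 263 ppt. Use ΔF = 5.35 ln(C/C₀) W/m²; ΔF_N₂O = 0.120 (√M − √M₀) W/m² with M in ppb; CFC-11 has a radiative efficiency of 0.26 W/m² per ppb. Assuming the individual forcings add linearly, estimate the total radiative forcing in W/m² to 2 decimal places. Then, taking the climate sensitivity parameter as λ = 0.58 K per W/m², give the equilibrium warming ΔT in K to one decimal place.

ΔF = 5.16 W/m²; ΔT = 3.0 K

CO₂: 5.35 × ln(654/274) = 5.35 × ln(2.38686) = 5.35 × 0.86998 = 4.6544 W/m².
N₂O: 0.120 × (√414 − √279) = 0.120 × (20.3470 − 16.7033) = 0.120 × 3.6437 = 0.4372 W/m².
CFC-11: Δ = 263 − 2 = 261 ppt = 0.261 ppb; ΔF = 0.26 × 0.261 = 0.0679 W/m².
Total ΔF = 4.6544 + 0.4372 + 0.0679 = 5.1595 W/m².
ΔT = λ ΔF = 0.58 × 5.16 = 2.9928 K.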